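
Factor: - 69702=-2^1*3^1 * 11617^1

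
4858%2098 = 662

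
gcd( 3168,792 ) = 792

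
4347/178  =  24+ 75/178 = 24.42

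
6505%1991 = 532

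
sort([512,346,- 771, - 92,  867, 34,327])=[ - 771,  -  92, 34, 327, 346,512,867 ]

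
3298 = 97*34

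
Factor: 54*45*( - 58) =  - 2^2*3^5*5^1 * 29^1 =- 140940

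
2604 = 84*31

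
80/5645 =16/1129 = 0.01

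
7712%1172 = 680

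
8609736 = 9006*956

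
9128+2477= 11605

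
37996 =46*826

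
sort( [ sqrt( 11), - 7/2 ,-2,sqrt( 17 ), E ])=[ - 7/2, - 2 , E, sqrt(11 ), sqrt(17)]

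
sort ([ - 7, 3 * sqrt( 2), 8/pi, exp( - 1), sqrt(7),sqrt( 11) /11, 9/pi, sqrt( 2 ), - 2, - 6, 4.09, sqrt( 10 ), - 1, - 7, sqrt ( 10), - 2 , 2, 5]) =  [-7, - 7, - 6, - 2, - 2, - 1, sqrt( 11 )/11,exp( - 1), sqrt(2),2, 8/pi, sqrt( 7 ),9/pi, sqrt( 10 ), sqrt( 10),4.09, 3*sqrt( 2), 5 ]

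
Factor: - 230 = -2^1 * 5^1*23^1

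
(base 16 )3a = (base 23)2c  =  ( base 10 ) 58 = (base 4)322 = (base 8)72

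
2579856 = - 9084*(-284)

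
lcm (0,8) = 0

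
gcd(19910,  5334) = 2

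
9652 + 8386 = 18038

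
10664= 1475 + 9189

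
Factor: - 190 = - 2^1*5^1 * 19^1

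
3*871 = 2613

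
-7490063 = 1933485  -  9423548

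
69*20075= 1385175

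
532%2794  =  532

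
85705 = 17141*5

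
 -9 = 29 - 38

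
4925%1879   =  1167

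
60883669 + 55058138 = 115941807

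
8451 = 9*939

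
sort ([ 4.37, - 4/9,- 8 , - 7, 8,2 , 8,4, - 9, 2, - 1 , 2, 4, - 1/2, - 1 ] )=[ - 9, - 8 , - 7, - 1 , - 1 , - 1/2, - 4/9, 2,  2 , 2,4, 4, 4.37, 8,8 ]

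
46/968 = 23/484= 0.05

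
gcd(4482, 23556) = 6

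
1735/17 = 102 + 1/17 = 102.06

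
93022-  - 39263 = 132285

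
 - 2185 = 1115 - 3300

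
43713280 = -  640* (- 68302 )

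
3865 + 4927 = 8792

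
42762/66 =647 + 10/11 = 647.91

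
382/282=191/141 = 1.35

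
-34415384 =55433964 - 89849348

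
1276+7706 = 8982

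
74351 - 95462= - 21111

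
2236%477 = 328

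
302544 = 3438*88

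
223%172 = 51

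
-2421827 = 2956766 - 5378593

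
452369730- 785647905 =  - 333278175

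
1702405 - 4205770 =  - 2503365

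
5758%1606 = 940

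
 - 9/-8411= 9/8411 = 0.00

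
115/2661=115/2661 = 0.04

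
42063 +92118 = 134181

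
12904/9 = 12904/9 = 1433.78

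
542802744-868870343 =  - 326067599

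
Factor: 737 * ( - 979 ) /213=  - 721523/213 = -3^( - 1)*11^2*67^1*71^(-1 )*89^1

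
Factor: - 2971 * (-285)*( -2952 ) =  - 2^3*3^3*5^1*19^1 * 41^1*2971^1 =- 2499561720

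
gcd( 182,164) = 2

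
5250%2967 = 2283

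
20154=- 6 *(  -  3359 ) 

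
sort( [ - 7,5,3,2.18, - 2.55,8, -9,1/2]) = [-9, - 7, - 2.55, 1/2,2.18,  3,5,8] 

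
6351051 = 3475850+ 2875201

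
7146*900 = 6431400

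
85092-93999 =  - 8907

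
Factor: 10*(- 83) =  - 2^1*5^1 * 83^1=- 830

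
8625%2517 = 1074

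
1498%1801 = 1498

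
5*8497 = 42485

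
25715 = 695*37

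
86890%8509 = 1800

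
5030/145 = 34+20/29 = 34.69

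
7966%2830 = 2306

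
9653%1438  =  1025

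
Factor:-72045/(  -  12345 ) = 4803/823 = 3^1*823^( - 1 )*1601^1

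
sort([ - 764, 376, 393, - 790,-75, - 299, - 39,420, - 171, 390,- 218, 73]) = [-790  , - 764,-299, - 218, - 171, - 75, - 39, 73,376,390 , 393,420]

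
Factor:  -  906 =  - 2^1*3^1*151^1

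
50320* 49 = 2465680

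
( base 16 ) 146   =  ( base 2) 101000110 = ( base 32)A6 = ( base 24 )de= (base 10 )326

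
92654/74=1252 + 3/37 = 1252.08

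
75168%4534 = 2624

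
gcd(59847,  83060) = 1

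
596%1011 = 596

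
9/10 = 9/10 = 0.90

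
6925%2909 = 1107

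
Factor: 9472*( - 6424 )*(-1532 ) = 93219332096 = 2^13*11^1*37^1 * 73^1*383^1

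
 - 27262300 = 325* ( - 83884 )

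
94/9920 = 47/4960 = 0.01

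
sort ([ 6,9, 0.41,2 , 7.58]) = [ 0.41, 2, 6, 7.58, 9 ] 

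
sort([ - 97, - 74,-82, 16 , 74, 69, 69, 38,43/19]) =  [ - 97, - 82, - 74,  43/19,  16, 38,69, 69,74 ]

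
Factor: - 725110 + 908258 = 2^2*7^1*31^1*211^1 = 183148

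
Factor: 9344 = 2^7*73^1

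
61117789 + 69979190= 131096979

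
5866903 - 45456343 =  - 39589440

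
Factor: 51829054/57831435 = 2^1 * 3^( - 3)*5^( - 1)* 149^1* 443^( - 1 ) * 967^( - 1 )*173923^1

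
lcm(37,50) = 1850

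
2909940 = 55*52908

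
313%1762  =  313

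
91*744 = 67704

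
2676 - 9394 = -6718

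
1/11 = 1/11 =0.09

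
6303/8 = 787 + 7/8 = 787.88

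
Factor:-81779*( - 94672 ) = 2^4*53^1*61^1*97^1 * 1543^1 = 7742181488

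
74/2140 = 37/1070= 0.03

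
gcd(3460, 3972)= 4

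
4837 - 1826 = 3011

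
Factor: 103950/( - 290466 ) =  - 3^( - 1 )*5^2 * 7^1* 163^(-1) = -175/489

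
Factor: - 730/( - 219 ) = 10/3 = 2^1*3^( - 1 )*5^1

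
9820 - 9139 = 681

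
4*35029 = 140116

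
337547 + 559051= 896598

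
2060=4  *515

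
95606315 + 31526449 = 127132764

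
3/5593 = 3/5593 = 0.00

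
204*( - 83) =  - 16932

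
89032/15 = 89032/15= 5935.47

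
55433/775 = 55433/775 = 71.53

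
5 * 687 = 3435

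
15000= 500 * 30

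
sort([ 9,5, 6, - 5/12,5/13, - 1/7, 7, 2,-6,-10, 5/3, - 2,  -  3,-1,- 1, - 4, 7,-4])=[ - 10, - 6, - 4, -4, -3, - 2, - 1,-1,-5/12,-1/7,5/13, 5/3,2, 5,6, 7,  7 , 9] 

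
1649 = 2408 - 759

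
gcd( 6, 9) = 3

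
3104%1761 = 1343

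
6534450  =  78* 83775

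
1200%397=9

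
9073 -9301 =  - 228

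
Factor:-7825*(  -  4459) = 34891675  =  5^2*7^3*13^1 * 313^1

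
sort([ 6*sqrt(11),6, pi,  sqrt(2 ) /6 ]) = [sqrt( 2) /6, pi,6 , 6 * sqrt ( 11) ] 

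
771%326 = 119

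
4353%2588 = 1765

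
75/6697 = 75/6697 = 0.01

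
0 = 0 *574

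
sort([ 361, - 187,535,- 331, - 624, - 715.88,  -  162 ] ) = [  -  715.88, - 624, - 331, - 187, - 162,361,535]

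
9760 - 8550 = 1210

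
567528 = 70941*8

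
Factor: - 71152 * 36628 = - 2606155456  =  -2^6*4447^1*9157^1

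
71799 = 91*789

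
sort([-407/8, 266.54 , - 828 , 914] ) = [-828 , - 407/8, 266.54,914 ]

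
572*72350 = 41384200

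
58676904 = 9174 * 6396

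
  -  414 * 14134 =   -  5851476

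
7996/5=7996/5  =  1599.20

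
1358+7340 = 8698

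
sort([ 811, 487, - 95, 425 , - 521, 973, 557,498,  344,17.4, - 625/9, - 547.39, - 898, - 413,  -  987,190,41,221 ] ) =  [ - 987,-898, - 547.39, - 521, - 413, - 95, - 625/9,17.4  ,  41  ,  190, 221, 344 , 425,487,498, 557, 811, 973]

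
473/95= 4 + 93/95  =  4.98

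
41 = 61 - 20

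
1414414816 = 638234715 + 776180101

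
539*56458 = 30430862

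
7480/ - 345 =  - 22 + 22/69=- 21.68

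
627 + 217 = 844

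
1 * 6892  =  6892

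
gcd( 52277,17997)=857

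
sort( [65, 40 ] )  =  [ 40, 65] 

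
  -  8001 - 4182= - 12183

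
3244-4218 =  - 974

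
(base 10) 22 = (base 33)M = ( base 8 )26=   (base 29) M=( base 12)1A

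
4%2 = 0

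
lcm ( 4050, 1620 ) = 8100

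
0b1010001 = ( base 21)3I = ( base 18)49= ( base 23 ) 3c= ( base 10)81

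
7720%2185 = 1165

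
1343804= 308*4363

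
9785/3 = 9785/3 = 3261.67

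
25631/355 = 72+1/5 =72.20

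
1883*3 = 5649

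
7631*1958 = 14941498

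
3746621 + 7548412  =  11295033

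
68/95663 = 68/95663= 0.00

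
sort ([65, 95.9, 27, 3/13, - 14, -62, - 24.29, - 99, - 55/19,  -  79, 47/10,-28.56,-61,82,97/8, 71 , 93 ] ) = [-99, - 79, - 62,-61, - 28.56,-24.29, - 14, - 55/19,3/13, 47/10,97/8, 27,65, 71  ,  82 , 93, 95.9 ] 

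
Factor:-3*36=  - 2^2*3^3 =- 108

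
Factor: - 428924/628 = - 683 = -  683^1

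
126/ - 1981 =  - 1 + 265/283=-0.06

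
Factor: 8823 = 3^1*17^1* 173^1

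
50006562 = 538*92949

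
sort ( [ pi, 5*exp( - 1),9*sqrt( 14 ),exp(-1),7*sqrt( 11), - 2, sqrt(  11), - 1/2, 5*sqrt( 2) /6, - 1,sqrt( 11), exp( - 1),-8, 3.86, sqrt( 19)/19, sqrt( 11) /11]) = [ - 8, - 2, - 1,-1/2, sqrt( 19)/19,sqrt( 11)/11,exp(  -  1) , exp( - 1 ), 5*sqrt(2) /6,5 * exp(-1) , pi, sqrt( 11),sqrt(11), 3.86, 7*sqrt( 11),9*sqrt( 14) ]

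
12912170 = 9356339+3555831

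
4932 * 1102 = 5435064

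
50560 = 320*158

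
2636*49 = 129164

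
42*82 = 3444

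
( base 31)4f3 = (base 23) 83B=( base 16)10d8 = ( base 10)4312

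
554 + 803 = 1357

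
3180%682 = 452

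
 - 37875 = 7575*(-5)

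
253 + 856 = 1109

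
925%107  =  69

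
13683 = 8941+4742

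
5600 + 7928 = 13528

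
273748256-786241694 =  - 512493438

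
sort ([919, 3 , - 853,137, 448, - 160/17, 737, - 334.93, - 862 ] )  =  [ - 862, - 853, - 334.93, - 160/17, 3, 137, 448, 737, 919]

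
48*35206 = 1689888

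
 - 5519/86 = - 5519/86= - 64.17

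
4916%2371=174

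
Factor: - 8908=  - 2^2*17^1 *131^1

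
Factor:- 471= - 3^1*157^1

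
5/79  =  5/79=0.06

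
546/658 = 39/47 = 0.83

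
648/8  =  81 = 81.00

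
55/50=11/10 = 1.10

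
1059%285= 204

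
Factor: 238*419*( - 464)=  - 2^5*7^1 * 17^1*29^1 * 419^1 = -46271008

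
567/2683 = 567/2683= 0.21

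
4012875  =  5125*783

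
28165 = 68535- 40370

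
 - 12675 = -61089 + 48414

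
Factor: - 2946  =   - 2^1*3^1 * 491^1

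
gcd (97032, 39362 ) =2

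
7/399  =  1/57 = 0.02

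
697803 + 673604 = 1371407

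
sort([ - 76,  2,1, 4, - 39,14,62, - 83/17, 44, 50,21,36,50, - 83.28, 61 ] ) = [ - 83.28, - 76, - 39, - 83/17,1, 2, 4, 14,21,36,44,50,50,  61,62 ] 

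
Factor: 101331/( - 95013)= - 417/391 = - 3^1*17^ ( - 1 ) * 23^(-1)*139^1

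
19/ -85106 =-19/85106 = -0.00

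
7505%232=81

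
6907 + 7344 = 14251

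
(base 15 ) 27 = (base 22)1F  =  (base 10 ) 37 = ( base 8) 45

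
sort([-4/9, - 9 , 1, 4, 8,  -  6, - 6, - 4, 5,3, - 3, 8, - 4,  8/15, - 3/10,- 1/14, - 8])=[ - 9, - 8,-6, -6,  -  4,  -  4, - 3,-4/9, - 3/10, - 1/14, 8/15, 1,3, 4,  5,8,  8]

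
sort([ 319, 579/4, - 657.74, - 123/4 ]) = [ - 657.74,- 123/4,  579/4, 319 ]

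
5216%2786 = 2430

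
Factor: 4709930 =2^1*5^1*470993^1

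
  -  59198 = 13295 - 72493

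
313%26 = 1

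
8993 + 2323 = 11316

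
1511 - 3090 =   -  1579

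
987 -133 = 854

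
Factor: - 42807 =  - 3^1*19^1*751^1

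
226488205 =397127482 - 170639277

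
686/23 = 686/23 = 29.83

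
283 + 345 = 628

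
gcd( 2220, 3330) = 1110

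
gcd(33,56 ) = 1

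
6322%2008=298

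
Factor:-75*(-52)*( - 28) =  - 109200 = - 2^4*3^1*5^2*7^1 * 13^1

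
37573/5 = 7514 + 3/5 = 7514.60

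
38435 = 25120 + 13315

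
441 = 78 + 363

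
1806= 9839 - 8033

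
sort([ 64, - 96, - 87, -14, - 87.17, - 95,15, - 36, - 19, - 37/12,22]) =[ - 96 , - 95, - 87.17, - 87 ,-36, - 19, - 14,-37/12,15,22, 64]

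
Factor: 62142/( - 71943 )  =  -20714/23981 = - 2^1 * 10357^1*23981^( - 1 ) 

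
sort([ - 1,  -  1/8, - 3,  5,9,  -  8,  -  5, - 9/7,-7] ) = [-8, - 7,  -  5,-3, - 9/7,-1, - 1/8,5, 9] 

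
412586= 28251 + 384335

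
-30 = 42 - 72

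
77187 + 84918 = 162105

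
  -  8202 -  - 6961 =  - 1241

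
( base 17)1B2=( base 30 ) FS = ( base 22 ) lg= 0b111011110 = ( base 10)478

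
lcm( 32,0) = 0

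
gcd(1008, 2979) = 9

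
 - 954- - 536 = -418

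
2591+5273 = 7864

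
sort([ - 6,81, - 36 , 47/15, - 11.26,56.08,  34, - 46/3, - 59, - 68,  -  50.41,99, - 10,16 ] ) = [  -  68 ,-59, - 50.41, - 36,- 46/3,- 11.26, - 10 , - 6,47/15,  16 , 34,56.08,81,99]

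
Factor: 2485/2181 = 3^( - 1) * 5^1*7^1*71^1*727^( - 1)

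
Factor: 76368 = 2^4*3^1*37^1 * 43^1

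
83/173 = 83/173 = 0.48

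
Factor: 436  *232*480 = 2^10*3^1*  5^1*29^1*109^1 = 48552960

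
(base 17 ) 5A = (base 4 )1133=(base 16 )5F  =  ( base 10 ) 95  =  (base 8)137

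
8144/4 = 2036  =  2036.00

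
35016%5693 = 858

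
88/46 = 44/23 = 1.91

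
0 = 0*1029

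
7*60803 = 425621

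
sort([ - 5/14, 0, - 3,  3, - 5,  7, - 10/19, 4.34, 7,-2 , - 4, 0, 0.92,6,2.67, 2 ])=[ -5, - 4, - 3, - 2,- 10/19, - 5/14, 0,0,0.92,2,2.67, 3,4.34  ,  6,7,7 ]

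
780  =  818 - 38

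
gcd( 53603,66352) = 11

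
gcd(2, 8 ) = 2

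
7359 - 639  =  6720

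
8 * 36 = 288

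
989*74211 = 73394679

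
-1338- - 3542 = 2204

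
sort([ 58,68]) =[58,68 ] 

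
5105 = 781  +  4324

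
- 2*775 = -1550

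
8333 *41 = 341653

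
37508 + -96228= - 58720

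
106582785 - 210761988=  - 104179203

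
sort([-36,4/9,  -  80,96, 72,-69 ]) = [-80 , -69, - 36,4/9,72, 96]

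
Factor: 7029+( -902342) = -895313^1   =  - 895313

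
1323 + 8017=9340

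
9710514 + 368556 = 10079070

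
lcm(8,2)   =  8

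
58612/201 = 58612/201 = 291.60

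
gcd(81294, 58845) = 3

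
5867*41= 240547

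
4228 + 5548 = 9776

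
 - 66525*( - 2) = 133050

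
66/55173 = 22/18391 =0.00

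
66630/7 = 9518 + 4/7 =9518.57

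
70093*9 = 630837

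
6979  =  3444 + 3535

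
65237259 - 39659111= 25578148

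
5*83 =415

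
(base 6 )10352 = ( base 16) 59c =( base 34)188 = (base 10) 1436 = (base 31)1FA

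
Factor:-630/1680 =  - 3/8 = -2^ ( - 3)*  3^1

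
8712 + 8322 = 17034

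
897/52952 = 897/52952 = 0.02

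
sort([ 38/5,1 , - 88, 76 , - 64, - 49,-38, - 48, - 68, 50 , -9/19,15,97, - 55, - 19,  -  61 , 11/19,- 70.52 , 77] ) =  [ - 88, - 70.52, - 68, - 64, - 61, - 55, - 49, - 48,-38, - 19, -9/19,11/19 , 1,38/5 , 15 , 50, 76, 77,97] 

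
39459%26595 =12864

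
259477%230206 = 29271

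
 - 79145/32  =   - 79145/32 = - 2473.28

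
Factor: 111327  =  3^1*43^1*863^1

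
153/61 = 153/61 = 2.51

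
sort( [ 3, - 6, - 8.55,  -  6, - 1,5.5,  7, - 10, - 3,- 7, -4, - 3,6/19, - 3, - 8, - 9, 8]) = [ - 10,  -  9,-8.55,-8 , - 7, - 6,  -  6, - 4, - 3, - 3,-3, - 1,6/19,  3, 5.5 , 7,8]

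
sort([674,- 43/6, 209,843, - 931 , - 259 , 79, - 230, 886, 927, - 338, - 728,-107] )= [ - 931, - 728, - 338,  -  259,-230, -107, - 43/6, 79,209, 674, 843,  886,927 ]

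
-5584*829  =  - 4629136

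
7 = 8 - 1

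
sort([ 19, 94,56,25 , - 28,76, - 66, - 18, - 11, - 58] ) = [ - 66, - 58,-28,-18  , - 11, 19,25,  56, 76,94 ] 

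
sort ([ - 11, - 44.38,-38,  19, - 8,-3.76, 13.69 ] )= [ - 44.38, - 38, - 11, - 8, - 3.76 , 13.69,  19 ]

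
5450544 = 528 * 10323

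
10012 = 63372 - 53360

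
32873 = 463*71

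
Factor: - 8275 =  - 5^2*331^1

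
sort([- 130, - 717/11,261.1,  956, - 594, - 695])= [ - 695, - 594 ,- 130 , - 717/11, 261.1, 956]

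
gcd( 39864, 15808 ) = 8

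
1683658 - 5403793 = -3720135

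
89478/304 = 44739/152=294.34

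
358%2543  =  358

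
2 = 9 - 7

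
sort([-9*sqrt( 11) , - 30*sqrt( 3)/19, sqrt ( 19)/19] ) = [ - 9*sqrt(11),-30*sqrt( 3 )/19,sqrt( 19)/19]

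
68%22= 2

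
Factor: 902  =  2^1*11^1*41^1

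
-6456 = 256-6712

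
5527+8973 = 14500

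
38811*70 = 2716770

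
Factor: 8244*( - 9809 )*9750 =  - 2^3*3^3* 5^3*13^1*17^1*229^1*577^1 = -788437611000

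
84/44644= 21/11161= 0.00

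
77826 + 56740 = 134566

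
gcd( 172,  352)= 4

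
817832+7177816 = 7995648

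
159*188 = 29892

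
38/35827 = 38/35827 =0.00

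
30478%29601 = 877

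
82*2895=237390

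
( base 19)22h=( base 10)777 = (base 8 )1411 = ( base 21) 1G0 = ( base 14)3d7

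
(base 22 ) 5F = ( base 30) 45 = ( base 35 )3K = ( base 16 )7d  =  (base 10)125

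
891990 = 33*27030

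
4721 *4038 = 19063398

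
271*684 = 185364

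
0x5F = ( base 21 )4b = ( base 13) 74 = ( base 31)32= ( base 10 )95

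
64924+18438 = 83362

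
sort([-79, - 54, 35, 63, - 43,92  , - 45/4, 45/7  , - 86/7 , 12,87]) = [ - 79, - 54, - 43,-86/7, - 45/4,45/7, 12, 35,63,87,92 ]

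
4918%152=54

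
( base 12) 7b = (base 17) 5A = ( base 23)43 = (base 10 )95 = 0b1011111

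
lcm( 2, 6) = 6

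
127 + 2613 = 2740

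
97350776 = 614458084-517107308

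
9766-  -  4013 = 13779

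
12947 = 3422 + 9525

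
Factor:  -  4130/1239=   -10/3 = - 2^1*3^(- 1)*5^1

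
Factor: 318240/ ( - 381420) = -2^3* 17^1*163^(-1 ) = - 136/163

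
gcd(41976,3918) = 6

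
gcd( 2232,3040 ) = 8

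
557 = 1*557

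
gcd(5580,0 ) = 5580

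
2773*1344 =3726912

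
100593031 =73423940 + 27169091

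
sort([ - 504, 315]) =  [ - 504,315]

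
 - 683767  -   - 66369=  - 617398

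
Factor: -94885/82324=- 2^( - 2)*5^1*7^1*11^(-1 )*1871^( - 1 ) *2711^1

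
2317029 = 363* 6383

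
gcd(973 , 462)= 7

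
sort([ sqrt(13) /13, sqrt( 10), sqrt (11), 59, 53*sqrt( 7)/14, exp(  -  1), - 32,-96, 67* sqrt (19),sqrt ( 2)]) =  [-96 , - 32, sqrt( 13)/13, exp( - 1),  sqrt(2), sqrt (10), sqrt (11 ), 53*sqrt ( 7 ) /14, 59,67*sqrt(19)]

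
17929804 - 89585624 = - 71655820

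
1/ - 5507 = - 1 + 5506/5507 = -  0.00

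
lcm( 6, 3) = 6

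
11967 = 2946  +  9021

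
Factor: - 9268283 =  - 607^1*15269^1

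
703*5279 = 3711137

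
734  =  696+38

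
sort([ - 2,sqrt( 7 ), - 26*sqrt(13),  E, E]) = [ - 26*sqrt( 13), - 2, sqrt( 7),E,E] 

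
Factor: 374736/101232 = 211/57 = 3^( - 1) * 19^( - 1 ) *211^1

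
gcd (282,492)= 6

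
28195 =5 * 5639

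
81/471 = 27/157 = 0.17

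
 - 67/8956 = -1 + 8889/8956 =- 0.01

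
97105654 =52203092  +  44902562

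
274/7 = 274/7 = 39.14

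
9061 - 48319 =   -  39258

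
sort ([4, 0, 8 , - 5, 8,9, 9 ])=[ - 5, 0,4, 8,  8,9 , 9 ]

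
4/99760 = 1/24940= 0.00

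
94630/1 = 94630 = 94630.00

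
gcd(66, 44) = 22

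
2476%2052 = 424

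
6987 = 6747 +240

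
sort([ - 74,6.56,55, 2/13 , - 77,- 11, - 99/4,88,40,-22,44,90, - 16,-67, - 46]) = [ -77,  -  74, - 67, - 46, - 99/4, - 22, - 16, - 11, 2/13, 6.56,40, 44, 55, 88 , 90 ] 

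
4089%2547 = 1542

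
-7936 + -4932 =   -  12868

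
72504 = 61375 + 11129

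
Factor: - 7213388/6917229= - 2^2*3^ ( - 2)*7^2*11^ ( - 1 ) * 13^1*19^1*107^(  -  1) * 149^1* 653^( - 1)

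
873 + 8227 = 9100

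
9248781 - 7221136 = 2027645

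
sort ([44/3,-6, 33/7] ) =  [ - 6, 33/7, 44/3] 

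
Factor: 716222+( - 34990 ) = 2^4*42577^1  =  681232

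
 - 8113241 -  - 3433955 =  - 4679286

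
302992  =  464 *653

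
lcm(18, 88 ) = 792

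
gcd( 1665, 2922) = 3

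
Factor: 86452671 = 3^1*28817557^1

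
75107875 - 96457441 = - 21349566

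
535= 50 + 485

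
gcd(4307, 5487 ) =59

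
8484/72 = 117 + 5/6 = 117.83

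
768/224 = 24/7 = 3.43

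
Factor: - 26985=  - 3^1*5^1 * 7^1*257^1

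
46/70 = 23/35 =0.66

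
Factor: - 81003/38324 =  - 93/44 = - 2^( - 2)*3^1*11^(- 1) * 31^1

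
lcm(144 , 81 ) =1296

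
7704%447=105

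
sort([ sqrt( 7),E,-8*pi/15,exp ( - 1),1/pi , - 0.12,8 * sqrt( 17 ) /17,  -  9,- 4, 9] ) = [ - 9, -4, - 8*pi/15, - 0.12,  1/pi,exp ( - 1 ),  8 *sqrt( 17)/17,sqrt( 7 ),E, 9] 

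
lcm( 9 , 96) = 288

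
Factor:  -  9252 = - 2^2*3^2*257^1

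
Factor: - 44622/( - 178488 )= 1/4 = 2^(-2)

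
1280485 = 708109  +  572376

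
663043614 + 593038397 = 1256082011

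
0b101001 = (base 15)2b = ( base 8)51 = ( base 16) 29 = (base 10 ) 41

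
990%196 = 10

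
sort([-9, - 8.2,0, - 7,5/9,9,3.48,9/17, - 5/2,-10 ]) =[  -  10, - 9, - 8.2, - 7,  -  5/2 , 0,9/17,5/9 , 3.48, 9]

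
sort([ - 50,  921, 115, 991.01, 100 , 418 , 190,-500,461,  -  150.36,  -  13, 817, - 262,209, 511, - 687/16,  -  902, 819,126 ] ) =[ - 902, - 500,  -  262,-150.36,-50, - 687/16,  -  13, 100, 115, 126, 190  ,  209 , 418,461, 511, 817, 819, 921, 991.01]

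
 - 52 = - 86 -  - 34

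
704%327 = 50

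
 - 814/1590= - 407/795 =- 0.51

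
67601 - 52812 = 14789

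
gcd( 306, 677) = 1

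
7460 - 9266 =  - 1806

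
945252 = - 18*( - 52514)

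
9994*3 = 29982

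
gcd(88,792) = 88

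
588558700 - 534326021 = 54232679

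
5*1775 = 8875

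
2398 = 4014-1616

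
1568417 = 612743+955674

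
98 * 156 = 15288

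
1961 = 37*53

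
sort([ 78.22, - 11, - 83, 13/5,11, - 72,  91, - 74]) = [ - 83,  -  74, - 72, - 11, 13/5,11,78.22,91]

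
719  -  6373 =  - 5654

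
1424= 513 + 911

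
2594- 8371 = -5777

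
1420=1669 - 249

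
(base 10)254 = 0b11111110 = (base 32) 7u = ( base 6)1102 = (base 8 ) 376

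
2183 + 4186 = 6369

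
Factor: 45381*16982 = 770660142 = 2^1*3^1*7^2*1213^1*2161^1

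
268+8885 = 9153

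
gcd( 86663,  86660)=1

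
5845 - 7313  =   - 1468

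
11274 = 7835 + 3439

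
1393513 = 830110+563403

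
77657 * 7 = 543599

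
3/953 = 3/953 = 0.00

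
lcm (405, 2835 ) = 2835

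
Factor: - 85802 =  - 2^1*42901^1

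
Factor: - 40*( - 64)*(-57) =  - 145920 = - 2^9 * 3^1*5^1*19^1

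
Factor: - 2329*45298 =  - 2^1*11^1*17^1*29^1 * 71^1 *137^1 =- 105499042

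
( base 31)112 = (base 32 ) v2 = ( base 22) 214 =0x3E2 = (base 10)994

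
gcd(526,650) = 2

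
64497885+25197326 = 89695211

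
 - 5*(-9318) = 46590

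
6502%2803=896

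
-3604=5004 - 8608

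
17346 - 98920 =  - 81574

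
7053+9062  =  16115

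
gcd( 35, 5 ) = 5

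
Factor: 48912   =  2^4*3^1*1019^1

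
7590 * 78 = 592020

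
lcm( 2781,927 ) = 2781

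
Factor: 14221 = 14221^1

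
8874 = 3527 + 5347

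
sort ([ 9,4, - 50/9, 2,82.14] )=[ - 50/9,2, 4,9,82.14]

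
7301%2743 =1815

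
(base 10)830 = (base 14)434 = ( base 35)np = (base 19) 25d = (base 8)1476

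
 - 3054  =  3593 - 6647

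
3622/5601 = 3622/5601 = 0.65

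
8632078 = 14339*602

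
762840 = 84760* 9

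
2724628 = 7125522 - 4400894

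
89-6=83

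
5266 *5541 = 29178906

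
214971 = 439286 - 224315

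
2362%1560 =802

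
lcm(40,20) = 40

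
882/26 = 33  +  12/13 = 33.92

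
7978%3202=1574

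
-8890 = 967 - 9857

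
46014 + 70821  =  116835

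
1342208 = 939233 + 402975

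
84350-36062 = 48288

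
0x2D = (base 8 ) 55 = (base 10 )45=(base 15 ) 30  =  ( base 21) 23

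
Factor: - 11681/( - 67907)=7^( - 1)* 89^( - 1)*109^( - 1)*11681^1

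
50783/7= 50783/7 = 7254.71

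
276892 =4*69223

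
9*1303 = 11727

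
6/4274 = 3/2137= 0.00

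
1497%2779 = 1497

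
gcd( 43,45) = 1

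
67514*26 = 1755364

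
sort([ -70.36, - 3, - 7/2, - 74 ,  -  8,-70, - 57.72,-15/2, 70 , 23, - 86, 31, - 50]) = [ - 86, - 74, - 70.36, - 70 , -57.72, - 50,-8, - 15/2,-7/2, - 3, 23,31,70 ] 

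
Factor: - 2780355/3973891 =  - 3^1*5^1 * 23^1  *  1559^ (-1) * 2549^( - 1)*8059^1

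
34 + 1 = 35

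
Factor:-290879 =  - 290879^1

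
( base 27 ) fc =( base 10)417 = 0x1a1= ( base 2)110100001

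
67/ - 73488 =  - 67/73488 = - 0.00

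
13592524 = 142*95722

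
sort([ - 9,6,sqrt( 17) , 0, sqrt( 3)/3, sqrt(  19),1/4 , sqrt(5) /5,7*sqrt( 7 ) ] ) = [ - 9,0,1/4,sqrt(5) /5,  sqrt ( 3)/3, sqrt ( 17 ), sqrt(19),6,7*sqrt( 7 ) ]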